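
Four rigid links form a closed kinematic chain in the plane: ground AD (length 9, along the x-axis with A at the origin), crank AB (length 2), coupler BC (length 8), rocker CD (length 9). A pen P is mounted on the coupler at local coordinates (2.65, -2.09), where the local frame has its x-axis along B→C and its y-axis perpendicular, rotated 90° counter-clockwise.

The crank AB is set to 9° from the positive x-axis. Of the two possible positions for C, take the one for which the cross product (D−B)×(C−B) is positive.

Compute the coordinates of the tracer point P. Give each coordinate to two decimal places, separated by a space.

A=(0,0), D=(9.00,0)
B = A + 2.00·(cos9°, sin9°) = (1.9754, 0.3129)
|BD| = 7.0316
circle(B,8.00) ∩ circle(D,9.00): a=2.3070, h=7.6602
  candidates: C₊=(4.6209,7.8628) cross=53.863; C₋=(3.9392,-7.4423) cross=-53.863
  mode + wants cross > 0 → take C=(4.6209,7.8628) (cross=53.863)
ex = (C−B)/|BC| = (0.3307,0.9437); ey = (-0.9437,0.3307)
P = B + 2.65·ex + -2.09·ey = (4.8241,2.1226)

4.82 2.12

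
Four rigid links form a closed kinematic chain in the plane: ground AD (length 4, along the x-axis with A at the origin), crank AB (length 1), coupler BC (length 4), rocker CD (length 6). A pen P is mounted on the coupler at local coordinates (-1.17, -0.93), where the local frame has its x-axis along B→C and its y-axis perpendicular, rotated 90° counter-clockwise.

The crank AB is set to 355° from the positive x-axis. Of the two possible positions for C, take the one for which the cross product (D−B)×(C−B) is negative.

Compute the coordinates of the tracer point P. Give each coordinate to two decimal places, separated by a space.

0.66 1.37

A=(0,0), D=(4.00,0)
B = A + 1.00·(cos355°, sin355°) = (0.9962, -0.0872)
|BD| = 3.0051
circle(B,4.00) ∩ circle(D,6.00): a=-1.8252, h=3.5593
  candidates: C₊=(-0.9314,3.4177) cross=10.696; C₋=(-0.7250,-3.6979) cross=-10.696
  mode - wants cross < 0 → take C=(-0.7250,-3.6979) (cross=-10.696)
ex = (C−B)/|BC| = (-0.4303,-0.9027); ey = (0.9027,-0.4303)
P = B + -1.17·ex + -0.93·ey = (0.6601,1.3692)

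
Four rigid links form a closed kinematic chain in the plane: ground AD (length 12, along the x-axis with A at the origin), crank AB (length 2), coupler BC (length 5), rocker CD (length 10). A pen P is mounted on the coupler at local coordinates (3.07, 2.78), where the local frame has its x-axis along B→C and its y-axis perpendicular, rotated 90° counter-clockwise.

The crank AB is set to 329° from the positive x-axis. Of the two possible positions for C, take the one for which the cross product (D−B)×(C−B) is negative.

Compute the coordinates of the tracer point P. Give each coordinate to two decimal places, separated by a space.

A=(0,0), D=(12.00,0)
B = A + 2.00·(cos329°, sin329°) = (1.7143, -1.0301)
|BD| = 10.3371
circle(B,5.00) ∩ circle(D,10.00): a=1.5409, h=4.7567
  candidates: C₊=(2.7735,3.8564) cross=49.170; C₋=(3.7215,-5.6095) cross=-49.170
  mode - wants cross < 0 → take C=(3.7215,-5.6095) (cross=-49.170)
ex = (C−B)/|BC| = (0.4014,-0.9159); ey = (0.9159,0.4014)
P = B + 3.07·ex + 2.78·ey = (5.4929,-2.7259)

5.49 -2.73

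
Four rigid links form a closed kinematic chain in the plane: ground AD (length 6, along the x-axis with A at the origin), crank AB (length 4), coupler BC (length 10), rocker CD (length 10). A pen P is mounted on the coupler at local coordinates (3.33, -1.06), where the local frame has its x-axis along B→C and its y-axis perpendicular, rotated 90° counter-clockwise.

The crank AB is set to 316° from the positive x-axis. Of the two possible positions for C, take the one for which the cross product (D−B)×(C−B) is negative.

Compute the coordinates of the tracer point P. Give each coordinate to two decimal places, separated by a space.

A=(0,0), D=(6.00,0)
B = A + 4.00·(cos316°, sin316°) = (2.8774, -2.7786)
|BD| = 4.1799
circle(B,10.00) ∩ circle(D,10.00): a=2.0900, h=9.7792
  candidates: C₊=(-2.0621,5.9163) cross=40.876; C₋=(10.9395,-8.6949) cross=-40.876
  mode - wants cross < 0 → take C=(10.9395,-8.6949) (cross=-40.876)
ex = (C−B)/|BC| = (0.8062,-0.5916); ey = (0.5916,0.8062)
P = B + 3.33·ex + -1.06·ey = (4.9349,-5.6033)

4.93 -5.60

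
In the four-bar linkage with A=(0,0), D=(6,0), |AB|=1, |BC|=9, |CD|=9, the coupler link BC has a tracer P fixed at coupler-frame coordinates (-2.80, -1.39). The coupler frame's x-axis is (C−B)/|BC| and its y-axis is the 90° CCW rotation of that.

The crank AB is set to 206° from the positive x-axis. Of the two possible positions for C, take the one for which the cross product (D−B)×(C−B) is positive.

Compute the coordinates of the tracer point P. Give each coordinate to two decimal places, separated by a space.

-0.49 -3.54

A=(0,0), D=(6.00,0)
B = A + 1.00·(cos206°, sin206°) = (-0.8988, -0.4384)
|BD| = 6.9127
circle(B,9.00) ∩ circle(D,9.00): a=3.4564, h=8.3099
  candidates: C₊=(2.0236,8.0739) cross=57.444; C₋=(3.0776,-8.5123) cross=-57.444
  mode + wants cross > 0 → take C=(2.0236,8.0739) (cross=57.444)
ex = (C−B)/|BC| = (0.3247,0.9458); ey = (-0.9458,0.3247)
P = B + -2.80·ex + -1.39·ey = (-0.4933,-3.5380)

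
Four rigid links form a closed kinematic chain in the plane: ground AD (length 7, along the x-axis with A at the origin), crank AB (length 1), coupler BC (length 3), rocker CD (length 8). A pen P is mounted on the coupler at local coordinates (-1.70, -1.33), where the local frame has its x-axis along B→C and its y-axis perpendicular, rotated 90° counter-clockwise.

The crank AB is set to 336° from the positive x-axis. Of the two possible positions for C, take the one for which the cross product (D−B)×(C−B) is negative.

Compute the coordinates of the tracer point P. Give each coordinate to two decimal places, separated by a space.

0.44 1.70

A=(0,0), D=(7.00,0)
B = A + 1.00·(cos336°, sin336°) = (0.9135, -0.4067)
|BD| = 6.1000
circle(B,3.00) ∩ circle(D,8.00): a=-1.4582, h=2.6218
  candidates: C₊=(-0.7162,2.1120) cross=15.993; C₋=(-0.3666,-3.1199) cross=-15.993
  mode - wants cross < 0 → take C=(-0.3666,-3.1199) (cross=-15.993)
ex = (C−B)/|BC| = (-0.4267,-0.9044); ey = (0.9044,-0.4267)
P = B + -1.70·ex + -1.33·ey = (0.4361,1.6982)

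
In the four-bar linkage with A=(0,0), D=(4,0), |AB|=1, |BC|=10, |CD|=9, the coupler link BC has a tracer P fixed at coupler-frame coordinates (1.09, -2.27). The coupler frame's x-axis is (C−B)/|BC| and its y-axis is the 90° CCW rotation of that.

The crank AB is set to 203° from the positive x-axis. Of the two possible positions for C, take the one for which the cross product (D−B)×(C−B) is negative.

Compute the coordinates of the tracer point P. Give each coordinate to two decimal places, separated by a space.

A=(0,0), D=(4.00,0)
B = A + 1.00·(cos203°, sin203°) = (-0.9205, -0.3907)
|BD| = 4.9360
circle(B,10.00) ∩ circle(D,9.00): a=4.3926, h=8.9836
  candidates: C₊=(2.7472,8.9124) cross=44.343; C₋=(4.1695,-8.9984) cross=-44.343
  mode - wants cross < 0 → take C=(4.1695,-8.9984) (cross=-44.343)
ex = (C−B)/|BC| = (0.5090,-0.8608); ey = (0.8608,0.5090)
P = B + 1.09·ex + -2.27·ey = (-2.3196,-2.4844)

-2.32 -2.48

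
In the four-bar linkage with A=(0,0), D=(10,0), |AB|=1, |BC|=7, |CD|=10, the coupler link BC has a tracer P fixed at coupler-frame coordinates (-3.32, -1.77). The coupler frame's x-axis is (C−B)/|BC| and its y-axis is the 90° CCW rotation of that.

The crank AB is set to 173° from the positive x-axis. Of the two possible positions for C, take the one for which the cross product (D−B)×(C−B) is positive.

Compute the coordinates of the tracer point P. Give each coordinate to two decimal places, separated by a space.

A=(0,0), D=(10.00,0)
B = A + 1.00·(cos173°, sin173°) = (-0.9925, 0.1219)
|BD| = 10.9932
circle(B,7.00) ∩ circle(D,10.00): a=3.1770, h=6.2375
  candidates: C₊=(2.2534,6.3238) cross=68.570; C₋=(2.1151,-6.1505) cross=-68.570
  mode + wants cross > 0 → take C=(2.2534,6.3238) (cross=68.570)
ex = (C−B)/|BC| = (0.4637,0.8860); ey = (-0.8860,0.4637)
P = B + -3.32·ex + -1.77·ey = (-0.9639,-3.6404)

-0.96 -3.64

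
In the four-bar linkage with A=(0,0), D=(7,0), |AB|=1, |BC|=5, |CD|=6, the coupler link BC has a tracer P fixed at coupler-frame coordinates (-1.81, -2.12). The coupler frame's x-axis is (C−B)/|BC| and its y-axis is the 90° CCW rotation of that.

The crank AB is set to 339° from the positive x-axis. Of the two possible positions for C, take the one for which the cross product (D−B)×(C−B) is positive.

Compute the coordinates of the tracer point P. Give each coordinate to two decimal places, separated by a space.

A=(0,0), D=(7.00,0)
B = A + 1.00·(cos339°, sin339°) = (0.9336, -0.3584)
|BD| = 6.0770
circle(B,5.00) ∩ circle(D,6.00): a=2.1334, h=4.5220
  candidates: C₊=(2.7966,4.2816) cross=27.480; C₋=(3.3300,-4.7467) cross=-27.480
  mode + wants cross > 0 → take C=(2.7966,4.2816) (cross=27.480)
ex = (C−B)/|BC| = (0.3726,0.9280); ey = (-0.9280,0.3726)
P = B + -1.81·ex + -2.12·ey = (2.2265,-2.8280)

2.23 -2.83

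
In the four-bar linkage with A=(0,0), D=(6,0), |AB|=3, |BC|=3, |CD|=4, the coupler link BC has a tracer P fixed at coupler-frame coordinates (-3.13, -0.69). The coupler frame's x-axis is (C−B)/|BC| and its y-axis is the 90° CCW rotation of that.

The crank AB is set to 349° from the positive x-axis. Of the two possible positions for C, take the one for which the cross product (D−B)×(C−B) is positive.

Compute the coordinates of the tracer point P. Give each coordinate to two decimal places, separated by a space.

A=(0,0), D=(6.00,0)
B = A + 3.00·(cos349°, sin349°) = (2.9449, -0.5724)
|BD| = 3.1083
circle(B,3.00) ∩ circle(D,4.00): a=0.4281, h=2.9693
  candidates: C₊=(2.8188,2.4249) cross=9.229; C₋=(3.9125,-3.4121) cross=-9.229
  mode + wants cross > 0 → take C=(2.8188,2.4249) (cross=9.229)
ex = (C−B)/|BC| = (-0.0420,0.9991); ey = (-0.9991,-0.0420)
P = B + -3.13·ex + -0.69·ey = (3.7658,-3.6707)

3.77 -3.67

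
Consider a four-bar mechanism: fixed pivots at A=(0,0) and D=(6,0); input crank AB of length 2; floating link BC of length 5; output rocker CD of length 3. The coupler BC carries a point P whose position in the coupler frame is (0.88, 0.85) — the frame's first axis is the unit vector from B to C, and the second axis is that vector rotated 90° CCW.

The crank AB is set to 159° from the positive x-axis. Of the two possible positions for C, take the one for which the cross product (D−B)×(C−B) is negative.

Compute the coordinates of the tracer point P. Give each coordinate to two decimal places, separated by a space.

-0.83 1.36

A=(0,0), D=(6.00,0)
B = A + 2.00·(cos159°, sin159°) = (-1.8672, 0.7167)
|BD| = 7.8997
circle(B,5.00) ∩ circle(D,3.00): a=4.9626, h=0.6107
  candidates: C₊=(3.1303,0.8747) cross=4.824; C₋=(3.0195,-0.3417) cross=-4.824
  mode - wants cross < 0 → take C=(3.0195,-0.3417) (cross=-4.824)
ex = (C−B)/|BC| = (0.9773,-0.2117); ey = (0.2117,0.9773)
P = B + 0.88·ex + 0.85·ey = (-0.8272,1.3612)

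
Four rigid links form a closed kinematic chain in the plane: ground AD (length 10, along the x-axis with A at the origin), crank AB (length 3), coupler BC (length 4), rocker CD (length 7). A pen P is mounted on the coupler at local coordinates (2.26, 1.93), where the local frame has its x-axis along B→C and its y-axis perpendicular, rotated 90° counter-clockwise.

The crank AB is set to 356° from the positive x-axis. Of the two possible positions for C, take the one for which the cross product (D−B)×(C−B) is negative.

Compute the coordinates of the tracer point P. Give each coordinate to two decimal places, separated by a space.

5.54 -1.74

A=(0,0), D=(10.00,0)
B = A + 3.00·(cos356°, sin356°) = (2.9927, -0.2093)
|BD| = 7.0104
circle(B,4.00) ∩ circle(D,7.00): a=1.1516, h=3.8306
  candidates: C₊=(4.0294,3.6540) cross=26.854; C₋=(4.2581,-4.0038) cross=-26.854
  mode - wants cross < 0 → take C=(4.2581,-4.0038) (cross=-26.854)
ex = (C−B)/|BC| = (0.3164,-0.9486); ey = (0.9486,0.3164)
P = B + 2.26·ex + 1.93·ey = (5.5385,-1.7426)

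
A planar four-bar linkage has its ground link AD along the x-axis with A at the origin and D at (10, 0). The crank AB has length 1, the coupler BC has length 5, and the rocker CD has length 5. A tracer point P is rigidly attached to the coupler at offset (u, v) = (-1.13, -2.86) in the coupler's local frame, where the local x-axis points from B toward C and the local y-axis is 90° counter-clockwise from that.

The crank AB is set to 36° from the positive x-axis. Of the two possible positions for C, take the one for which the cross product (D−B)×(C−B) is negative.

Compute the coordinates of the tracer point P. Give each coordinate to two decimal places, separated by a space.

-1.48 -1.46

A=(0,0), D=(10.00,0)
B = A + 1.00·(cos36°, sin36°) = (0.8090, 0.5878)
|BD| = 9.2098
circle(B,5.00) ∩ circle(D,5.00): a=4.6049, h=1.9481
  candidates: C₊=(5.5288,2.2380) cross=17.942; C₋=(5.2802,-1.6502) cross=-17.942
  mode - wants cross < 0 → take C=(5.2802,-1.6502) (cross=-17.942)
ex = (C−B)/|BC| = (0.8942,-0.4476); ey = (0.4476,0.8942)
P = B + -1.13·ex + -2.86·ey = (-1.4816,-1.4639)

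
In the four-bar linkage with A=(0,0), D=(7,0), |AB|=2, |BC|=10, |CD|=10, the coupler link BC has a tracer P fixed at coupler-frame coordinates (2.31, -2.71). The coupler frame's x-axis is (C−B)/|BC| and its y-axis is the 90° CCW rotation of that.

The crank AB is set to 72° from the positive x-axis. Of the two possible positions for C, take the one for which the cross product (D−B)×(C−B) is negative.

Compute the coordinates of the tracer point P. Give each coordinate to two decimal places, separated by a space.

A=(0,0), D=(7.00,0)
B = A + 2.00·(cos72°, sin72°) = (0.6180, 1.9021)
|BD| = 6.6594
circle(B,10.00) ∩ circle(D,10.00): a=3.3297, h=9.4294
  candidates: C₊=(6.5023,9.9876) cross=62.794; C₋=(1.1157,-8.0855) cross=-62.794
  mode - wants cross < 0 → take C=(1.1157,-8.0855) (cross=-62.794)
ex = (C−B)/|BC| = (0.0498,-0.9988); ey = (0.9988,0.0498)
P = B + 2.31·ex + -2.71·ey = (-1.9736,-0.5399)

-1.97 -0.54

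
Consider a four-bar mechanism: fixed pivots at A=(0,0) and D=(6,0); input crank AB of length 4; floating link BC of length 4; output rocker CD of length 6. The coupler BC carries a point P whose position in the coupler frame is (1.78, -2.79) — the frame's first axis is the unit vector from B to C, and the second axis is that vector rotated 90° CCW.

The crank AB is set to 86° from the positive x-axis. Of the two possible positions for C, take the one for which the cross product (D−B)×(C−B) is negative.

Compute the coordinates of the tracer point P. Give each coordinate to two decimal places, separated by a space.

A=(0,0), D=(6.00,0)
B = A + 4.00·(cos86°, sin86°) = (0.2790, 3.9903)
|BD| = 6.9751
circle(B,4.00) ∩ circle(D,6.00): a=2.0539, h=3.4324
  candidates: C₊=(3.9272,5.6306) cross=23.942; C₋=(-0.0000,-0.0000) cross=-23.942
  mode - wants cross < 0 → take C=(-0.0000,-0.0000) (cross=-23.942)
ex = (C−B)/|BC| = (-0.0698,-0.9976); ey = (0.9976,-0.0698)
P = B + 1.78·ex + -2.79·ey = (-2.6283,2.4092)

-2.63 2.41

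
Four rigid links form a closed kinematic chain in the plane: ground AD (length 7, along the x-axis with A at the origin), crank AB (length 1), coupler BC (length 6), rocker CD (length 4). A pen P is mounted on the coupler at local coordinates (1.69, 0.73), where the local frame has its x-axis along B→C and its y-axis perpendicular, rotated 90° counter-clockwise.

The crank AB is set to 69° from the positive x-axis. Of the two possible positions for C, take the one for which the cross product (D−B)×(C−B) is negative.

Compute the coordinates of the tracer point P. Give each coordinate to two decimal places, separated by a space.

2.08 0.28

A=(0,0), D=(7.00,0)
B = A + 1.00·(cos69°, sin69°) = (0.3584, 0.9336)
|BD| = 6.7069
circle(B,6.00) ∩ circle(D,4.00): a=4.8445, h=3.5399
  candidates: C₊=(5.6484,3.7647) cross=23.742; C₋=(4.6629,-3.2462) cross=-23.742
  mode - wants cross < 0 → take C=(4.6629,-3.2462) (cross=-23.742)
ex = (C−B)/|BC| = (0.7174,-0.6966); ey = (0.6966,0.7174)
P = B + 1.69·ex + 0.73·ey = (2.0794,0.2800)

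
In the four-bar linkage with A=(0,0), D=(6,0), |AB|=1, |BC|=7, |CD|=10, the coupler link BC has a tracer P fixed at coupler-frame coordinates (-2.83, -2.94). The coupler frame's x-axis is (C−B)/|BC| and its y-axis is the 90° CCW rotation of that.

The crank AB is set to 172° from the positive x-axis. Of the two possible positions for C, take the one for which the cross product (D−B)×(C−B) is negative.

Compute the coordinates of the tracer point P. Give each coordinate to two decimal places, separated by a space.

-3.81 3.09

A=(0,0), D=(6.00,0)
B = A + 1.00·(cos172°, sin172°) = (-0.9903, 0.1392)
|BD| = 6.9917
circle(B,7.00) ∩ circle(D,10.00): a=-0.1514, h=6.9984
  candidates: C₊=(-1.0023,7.1392) cross=48.930; C₋=(-1.2809,-6.8548) cross=-48.930
  mode - wants cross < 0 → take C=(-1.2809,-6.8548) (cross=-48.930)
ex = (C−B)/|BC| = (-0.0415,-0.9991); ey = (0.9991,-0.0415)
P = B + -2.83·ex + -2.94·ey = (-3.8102,3.0888)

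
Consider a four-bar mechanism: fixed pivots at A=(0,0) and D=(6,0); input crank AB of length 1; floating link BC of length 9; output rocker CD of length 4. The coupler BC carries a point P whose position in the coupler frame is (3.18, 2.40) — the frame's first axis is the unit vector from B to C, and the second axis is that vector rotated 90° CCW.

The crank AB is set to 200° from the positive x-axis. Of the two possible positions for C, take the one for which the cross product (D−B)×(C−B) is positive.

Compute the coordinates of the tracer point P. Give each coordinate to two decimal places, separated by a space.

0.75 3.27

A=(0,0), D=(6.00,0)
B = A + 1.00·(cos200°, sin200°) = (-0.9397, -0.3420)
|BD| = 6.9481
circle(B,9.00) ∩ circle(D,4.00): a=8.1516, h=3.8147
  candidates: C₊=(7.0142,3.8693) cross=26.505; C₋=(7.3898,-3.7508) cross=-26.505
  mode + wants cross > 0 → take C=(7.0142,3.8693) (cross=26.505)
ex = (C−B)/|BC| = (0.8838,0.4679); ey = (-0.4679,0.8838)
P = B + 3.18·ex + 2.40·ey = (0.7477,3.2670)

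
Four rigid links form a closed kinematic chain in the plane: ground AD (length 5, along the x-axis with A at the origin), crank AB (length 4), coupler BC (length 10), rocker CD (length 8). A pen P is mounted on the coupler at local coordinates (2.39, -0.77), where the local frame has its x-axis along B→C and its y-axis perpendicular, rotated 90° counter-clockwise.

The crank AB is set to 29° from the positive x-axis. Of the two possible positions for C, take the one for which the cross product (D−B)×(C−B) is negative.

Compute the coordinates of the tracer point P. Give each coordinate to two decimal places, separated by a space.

3.01 -0.52

A=(0,0), D=(5.00,0)
B = A + 4.00·(cos29°, sin29°) = (3.4985, 1.9392)
|BD| = 2.4526
circle(B,10.00) ∩ circle(D,8.00): a=8.5655, h=5.1607
  candidates: C₊=(12.8229,-1.6739) cross=12.657; C₋=(4.6619,-7.9929) cross=-12.657
  mode - wants cross < 0 → take C=(4.6619,-7.9929) (cross=-12.657)
ex = (C−B)/|BC| = (0.1163,-0.9932); ey = (0.9932,0.1163)
P = B + 2.39·ex + -0.77·ey = (3.0118,-0.5241)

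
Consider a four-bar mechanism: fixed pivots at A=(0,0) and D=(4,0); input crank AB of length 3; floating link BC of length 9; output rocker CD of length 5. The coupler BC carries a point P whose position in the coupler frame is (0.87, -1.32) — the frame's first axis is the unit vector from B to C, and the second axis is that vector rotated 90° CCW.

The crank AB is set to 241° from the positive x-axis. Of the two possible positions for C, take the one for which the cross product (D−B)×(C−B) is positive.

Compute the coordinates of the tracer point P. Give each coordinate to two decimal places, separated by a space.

A=(0,0), D=(4.00,0)
B = A + 3.00·(cos241°, sin241°) = (-1.4544, -2.6239)
|BD| = 6.0527
circle(B,9.00) ∩ circle(D,5.00): a=7.6524, h=4.7372
  candidates: C₊=(3.3880,4.9624) cross=28.673; C₋=(7.4951,-3.5755) cross=-28.673
  mode + wants cross > 0 → take C=(3.3880,4.9624) (cross=28.673)
ex = (C−B)/|BC| = (0.5380,0.8429); ey = (-0.8429,0.5380)
P = B + 0.87·ex + -1.32·ey = (0.1263,-2.6007)

0.13 -2.60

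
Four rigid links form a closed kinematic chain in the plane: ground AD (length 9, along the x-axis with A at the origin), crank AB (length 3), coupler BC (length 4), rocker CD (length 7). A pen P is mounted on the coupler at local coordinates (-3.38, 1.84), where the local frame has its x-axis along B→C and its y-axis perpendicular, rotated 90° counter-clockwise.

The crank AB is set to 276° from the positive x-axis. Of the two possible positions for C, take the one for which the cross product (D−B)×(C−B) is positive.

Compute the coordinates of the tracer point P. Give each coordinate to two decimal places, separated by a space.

-2.80 -5.25

A=(0,0), D=(9.00,0)
B = A + 3.00·(cos276°, sin276°) = (0.3136, -2.9836)
|BD| = 9.1845
circle(B,4.00) ∩ circle(D,7.00): a=2.7958, h=2.8607
  candidates: C₊=(2.0284,0.6302) cross=26.274; C₋=(3.8870,-4.7809) cross=-26.274
  mode + wants cross > 0 → take C=(2.0284,0.6302) (cross=26.274)
ex = (C−B)/|BC| = (0.4287,0.9034); ey = (-0.9034,0.4287)
P = B + -3.38·ex + 1.84·ey = (-2.7978,-5.2484)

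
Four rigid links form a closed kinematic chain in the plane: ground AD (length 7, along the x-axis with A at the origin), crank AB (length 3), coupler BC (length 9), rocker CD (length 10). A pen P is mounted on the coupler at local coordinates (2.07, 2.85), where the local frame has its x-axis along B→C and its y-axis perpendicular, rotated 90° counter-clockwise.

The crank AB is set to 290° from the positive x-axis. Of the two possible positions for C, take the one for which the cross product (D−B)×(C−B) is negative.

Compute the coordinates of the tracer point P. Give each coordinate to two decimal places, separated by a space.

4.55 -2.74

A=(0,0), D=(7.00,0)
B = A + 3.00·(cos290°, sin290°) = (1.0261, -2.8191)
|BD| = 6.6057
circle(B,9.00) ∩ circle(D,10.00): a=1.8647, h=8.8047
  candidates: C₊=(-1.0451,5.9394) cross=58.161; C₋=(6.4700,-9.9859) cross=-58.161
  mode - wants cross < 0 → take C=(6.4700,-9.9859) (cross=-58.161)
ex = (C−B)/|BC| = (0.6049,-0.7963); ey = (0.7963,0.6049)
P = B + 2.07·ex + 2.85·ey = (4.5477,-2.7436)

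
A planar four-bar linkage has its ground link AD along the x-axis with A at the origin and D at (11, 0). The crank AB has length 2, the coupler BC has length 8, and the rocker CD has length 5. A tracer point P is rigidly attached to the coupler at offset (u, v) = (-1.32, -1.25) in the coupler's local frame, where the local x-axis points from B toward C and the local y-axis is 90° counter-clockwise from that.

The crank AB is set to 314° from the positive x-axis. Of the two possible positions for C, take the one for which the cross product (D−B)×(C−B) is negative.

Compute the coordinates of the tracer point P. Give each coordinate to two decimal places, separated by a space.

-0.31 -2.09

A=(0,0), D=(11.00,0)
B = A + 2.00·(cos314°, sin314°) = (1.3893, -1.4387)
|BD| = 9.7178
circle(B,8.00) ∩ circle(D,5.00): a=6.8655, h=4.1067
  candidates: C₊=(7.5712,3.6391) cross=39.908; C₋=(8.7872,-4.4837) cross=-39.908
  mode - wants cross < 0 → take C=(8.7872,-4.4837) (cross=-39.908)
ex = (C−B)/|BC| = (0.9247,-0.3806); ey = (0.3806,0.9247)
P = B + -1.32·ex + -1.25·ey = (-0.3071,-2.0922)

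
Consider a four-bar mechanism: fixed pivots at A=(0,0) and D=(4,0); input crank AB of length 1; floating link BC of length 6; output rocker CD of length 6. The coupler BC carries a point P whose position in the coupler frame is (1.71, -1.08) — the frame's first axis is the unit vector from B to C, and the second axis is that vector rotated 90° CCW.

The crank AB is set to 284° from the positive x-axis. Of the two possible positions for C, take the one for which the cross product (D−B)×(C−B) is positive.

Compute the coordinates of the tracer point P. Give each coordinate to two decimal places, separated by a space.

1.45 0.65

A=(0,0), D=(4.00,0)
B = A + 1.00·(cos284°, sin284°) = (0.2419, -0.9703)
|BD| = 3.8813
circle(B,6.00) ∩ circle(D,6.00): a=1.9407, h=5.6775
  candidates: C₊=(0.7016,5.0121) cross=22.036; C₋=(3.5403,-5.9824) cross=-22.036
  mode + wants cross > 0 → take C=(0.7016,5.0121) (cross=22.036)
ex = (C−B)/|BC| = (0.0766,0.9971); ey = (-0.9971,0.0766)
P = B + 1.71·ex + -1.08·ey = (1.4498,0.6519)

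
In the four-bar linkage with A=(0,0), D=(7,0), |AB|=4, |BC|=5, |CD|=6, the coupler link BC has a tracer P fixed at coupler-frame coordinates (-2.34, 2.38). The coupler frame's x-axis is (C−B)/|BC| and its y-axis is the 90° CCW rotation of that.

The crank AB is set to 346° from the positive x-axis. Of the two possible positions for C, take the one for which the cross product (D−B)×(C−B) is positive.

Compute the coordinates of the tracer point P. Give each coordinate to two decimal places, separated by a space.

A=(0,0), D=(7.00,0)
B = A + 4.00·(cos346°, sin346°) = (3.8812, -0.9677)
|BD| = 3.2655
circle(B,5.00) ∩ circle(D,6.00): a=-0.0515, h=4.9997
  candidates: C₊=(2.3504,3.7922) cross=16.327; C₋=(5.3136,-5.7581) cross=-16.327
  mode + wants cross > 0 → take C=(2.3504,3.7922) (cross=16.327)
ex = (C−B)/|BC| = (-0.3062,0.9520); ey = (-0.9520,-0.3062)
P = B + -2.34·ex + 2.38·ey = (2.3319,-3.9240)

2.33 -3.92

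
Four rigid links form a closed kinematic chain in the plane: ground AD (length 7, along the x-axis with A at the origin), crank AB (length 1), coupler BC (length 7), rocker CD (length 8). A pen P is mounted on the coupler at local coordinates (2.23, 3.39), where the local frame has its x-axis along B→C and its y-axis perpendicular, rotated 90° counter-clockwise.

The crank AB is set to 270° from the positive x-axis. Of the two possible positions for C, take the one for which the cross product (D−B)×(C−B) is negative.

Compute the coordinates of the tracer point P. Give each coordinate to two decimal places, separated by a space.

4.05 -1.32

A=(0,0), D=(7.00,0)
B = A + 1.00·(cos270°, sin270°) = (-0.0000, -1.0000)
|BD| = 7.0711
circle(B,7.00) ∩ circle(D,8.00): a=2.4749, h=6.5479
  candidates: C₊=(1.5240,5.8321) cross=46.301; C₋=(3.3760,-7.1321) cross=-46.301
  mode - wants cross < 0 → take C=(3.3760,-7.1321) (cross=-46.301)
ex = (C−B)/|BC| = (0.4823,-0.8760); ey = (0.8760,0.4823)
P = B + 2.23·ex + 3.39·ey = (4.0452,-1.3186)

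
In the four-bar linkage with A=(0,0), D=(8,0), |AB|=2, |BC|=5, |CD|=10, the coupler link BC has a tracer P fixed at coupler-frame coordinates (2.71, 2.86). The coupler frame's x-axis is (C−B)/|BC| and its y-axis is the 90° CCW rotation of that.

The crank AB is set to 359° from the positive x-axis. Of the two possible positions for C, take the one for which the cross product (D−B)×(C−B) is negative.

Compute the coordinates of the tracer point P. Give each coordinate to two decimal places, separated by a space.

2.44 -3.95

A=(0,0), D=(8.00,0)
B = A + 2.00·(cos359°, sin359°) = (1.9997, -0.0349)
|BD| = 6.0004
circle(B,5.00) ∩ circle(D,10.00): a=-3.2494, h=3.8002
  candidates: C₊=(-1.2717,3.7463) cross=22.803; C₋=(-1.2275,-3.8539) cross=-22.803
  mode - wants cross < 0 → take C=(-1.2275,-3.8539) (cross=-22.803)
ex = (C−B)/|BC| = (-0.6454,-0.7638); ey = (0.7638,-0.6454)
P = B + 2.71·ex + 2.86·ey = (2.4350,-3.9508)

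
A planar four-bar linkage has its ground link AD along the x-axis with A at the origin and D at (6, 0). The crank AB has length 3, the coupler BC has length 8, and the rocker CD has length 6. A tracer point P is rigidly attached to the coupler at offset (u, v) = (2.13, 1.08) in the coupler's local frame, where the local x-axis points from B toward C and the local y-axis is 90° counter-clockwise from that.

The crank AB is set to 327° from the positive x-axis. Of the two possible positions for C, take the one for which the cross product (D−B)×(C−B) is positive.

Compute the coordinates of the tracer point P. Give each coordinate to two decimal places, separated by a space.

2.19 0.73

A=(0,0), D=(6.00,0)
B = A + 3.00·(cos327°, sin327°) = (2.5160, -1.6339)
|BD| = 3.8481
circle(B,8.00) ∩ circle(D,6.00): a=5.5622, h=5.7499
  candidates: C₊=(5.1105,5.9337) cross=22.126; C₋=(9.9934,-4.4781) cross=-22.126
  mode + wants cross > 0 → take C=(5.1105,5.9337) (cross=22.126)
ex = (C−B)/|BC| = (0.3243,0.9460); ey = (-0.9460,0.3243)
P = B + 2.13·ex + 1.08·ey = (2.1852,0.7312)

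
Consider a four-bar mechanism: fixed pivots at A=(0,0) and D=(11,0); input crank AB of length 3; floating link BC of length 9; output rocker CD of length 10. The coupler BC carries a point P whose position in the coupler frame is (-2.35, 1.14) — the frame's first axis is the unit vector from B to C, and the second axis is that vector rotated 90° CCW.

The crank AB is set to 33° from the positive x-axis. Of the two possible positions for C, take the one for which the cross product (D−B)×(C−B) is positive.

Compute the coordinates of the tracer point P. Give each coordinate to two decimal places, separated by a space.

0.31 0.24

A=(0,0), D=(11.00,0)
B = A + 3.00·(cos33°, sin33°) = (2.5160, 1.6339)
|BD| = 8.6399
circle(B,9.00) ∩ circle(D,10.00): a=3.2204, h=8.4041
  candidates: C₊=(7.2676,9.2774) cross=72.611; C₋=(4.0890,-7.2276) cross=-72.611
  mode + wants cross > 0 → take C=(7.2676,9.2774) (cross=72.611)
ex = (C−B)/|BC| = (0.5280,0.8493); ey = (-0.8493,0.5280)
P = B + -2.35·ex + 1.14·ey = (0.3071,0.2400)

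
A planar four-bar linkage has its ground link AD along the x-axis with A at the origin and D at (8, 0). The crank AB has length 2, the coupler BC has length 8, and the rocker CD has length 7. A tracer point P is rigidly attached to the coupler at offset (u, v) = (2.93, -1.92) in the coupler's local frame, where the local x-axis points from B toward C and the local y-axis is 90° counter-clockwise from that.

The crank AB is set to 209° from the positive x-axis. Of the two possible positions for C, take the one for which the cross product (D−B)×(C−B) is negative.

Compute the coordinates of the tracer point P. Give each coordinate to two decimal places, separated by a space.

-0.69 -4.31

A=(0,0), D=(8.00,0)
B = A + 2.00·(cos209°, sin209°) = (-1.7492, -0.9696)
|BD| = 9.7973
circle(B,8.00) ∩ circle(D,7.00): a=5.6642, h=5.6495
  candidates: C₊=(3.3280,5.2127) cross=55.350; C₋=(4.4463,-6.0308) cross=-55.350
  mode - wants cross < 0 → take C=(4.4463,-6.0308) (cross=-55.350)
ex = (C−B)/|BC| = (0.7744,-0.6327); ey = (0.6327,0.7744)
P = B + 2.93·ex + -1.92·ey = (-0.6948,-4.3102)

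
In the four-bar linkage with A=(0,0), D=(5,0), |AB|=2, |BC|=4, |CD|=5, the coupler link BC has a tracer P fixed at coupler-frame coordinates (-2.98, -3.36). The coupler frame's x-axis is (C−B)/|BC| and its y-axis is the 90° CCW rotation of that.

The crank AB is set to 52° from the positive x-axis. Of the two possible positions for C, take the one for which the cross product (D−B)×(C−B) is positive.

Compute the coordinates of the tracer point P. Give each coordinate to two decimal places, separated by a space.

A=(0,0), D=(5.00,0)
B = A + 2.00·(cos52°, sin52°) = (1.2313, 1.5760)
|BD| = 4.0849
circle(B,4.00) ∩ circle(D,5.00): a=0.9409, h=3.8878
  candidates: C₊=(3.5993,4.7998) cross=15.881; C₋=(0.5994,-2.3737) cross=-15.881
  mode + wants cross > 0 → take C=(3.5993,4.7998) (cross=15.881)
ex = (C−B)/|BC| = (0.5920,0.8059); ey = (-0.8059,0.5920)
P = B + -2.98·ex + -3.36·ey = (2.1752,-2.8148)

2.18 -2.81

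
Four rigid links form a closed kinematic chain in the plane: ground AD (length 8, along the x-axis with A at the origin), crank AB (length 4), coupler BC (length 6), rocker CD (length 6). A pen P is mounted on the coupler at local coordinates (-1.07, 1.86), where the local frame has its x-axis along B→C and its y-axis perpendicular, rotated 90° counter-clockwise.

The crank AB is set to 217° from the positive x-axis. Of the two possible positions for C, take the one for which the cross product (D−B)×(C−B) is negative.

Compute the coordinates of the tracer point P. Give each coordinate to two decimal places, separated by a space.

A=(0,0), D=(8.00,0)
B = A + 4.00·(cos217°, sin217°) = (-3.1945, -2.4073)
|BD| = 11.4504
circle(B,6.00) ∩ circle(D,6.00): a=5.7252, h=1.7949
  candidates: C₊=(2.0254,0.5512) cross=20.553; C₋=(2.7801,-2.9585) cross=-20.553
  mode - wants cross < 0 → take C=(2.7801,-2.9585) (cross=-20.553)
ex = (C−B)/|BC| = (0.9958,-0.0919); ey = (0.0919,0.9958)
P = B + -1.07·ex + 1.86·ey = (-4.0891,-0.4568)

-4.09 -0.46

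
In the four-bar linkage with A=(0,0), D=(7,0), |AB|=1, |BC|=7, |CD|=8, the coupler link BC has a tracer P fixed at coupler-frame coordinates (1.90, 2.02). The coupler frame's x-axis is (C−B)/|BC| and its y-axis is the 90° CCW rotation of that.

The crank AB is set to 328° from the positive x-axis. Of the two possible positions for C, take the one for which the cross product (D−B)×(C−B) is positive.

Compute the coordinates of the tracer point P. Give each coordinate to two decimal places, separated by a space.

-0.79 1.71

A=(0,0), D=(7.00,0)
B = A + 1.00·(cos328°, sin328°) = (0.8480, -0.5299)
|BD| = 6.1747
circle(B,7.00) ∩ circle(D,8.00): a=1.8727, h=6.7448
  candidates: C₊=(2.1350,6.3508) cross=41.648; C₋=(3.2927,-7.0892) cross=-41.648
  mode + wants cross > 0 → take C=(2.1350,6.3508) (cross=41.648)
ex = (C−B)/|BC| = (0.1839,0.9830); ey = (-0.9830,0.1839)
P = B + 1.90·ex + 2.02·ey = (-0.7882,1.7091)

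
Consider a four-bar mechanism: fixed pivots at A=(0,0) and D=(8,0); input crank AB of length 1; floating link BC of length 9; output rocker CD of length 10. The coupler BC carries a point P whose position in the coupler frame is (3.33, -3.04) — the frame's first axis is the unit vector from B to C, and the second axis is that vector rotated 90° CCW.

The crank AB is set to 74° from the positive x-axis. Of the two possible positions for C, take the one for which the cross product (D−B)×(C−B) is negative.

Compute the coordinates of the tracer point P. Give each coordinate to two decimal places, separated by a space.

A=(0,0), D=(8.00,0)
B = A + 1.00·(cos74°, sin74°) = (0.2756, 0.9613)
|BD| = 7.7839
circle(B,9.00) ∩ circle(D,10.00): a=2.6715, h=8.5944
  candidates: C₊=(3.9880,9.1599) cross=66.898; C₋=(1.8654,-7.8972) cross=-66.898
  mode - wants cross < 0 → take C=(1.8654,-7.8972) (cross=-66.898)
ex = (C−B)/|BC| = (0.1766,-0.9843); ey = (0.9843,0.1766)
P = B + 3.33·ex + -3.04·ey = (-2.1284,-2.8534)

-2.13 -2.85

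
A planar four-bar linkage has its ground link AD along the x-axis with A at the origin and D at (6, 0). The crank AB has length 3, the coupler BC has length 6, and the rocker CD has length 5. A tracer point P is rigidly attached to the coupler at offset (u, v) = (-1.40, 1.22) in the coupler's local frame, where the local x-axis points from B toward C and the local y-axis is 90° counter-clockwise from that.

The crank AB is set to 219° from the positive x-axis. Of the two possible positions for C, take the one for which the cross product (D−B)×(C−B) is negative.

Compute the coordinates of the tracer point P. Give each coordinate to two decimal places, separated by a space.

-3.17 -0.23

A=(0,0), D=(6.00,0)
B = A + 3.00·(cos219°, sin219°) = (-2.3314, -1.8880)
|BD| = 8.5427
circle(B,6.00) ∩ circle(D,5.00): a=4.9152, h=3.4411
  candidates: C₊=(1.7017,2.5543) cross=29.396; C₋=(3.2227,-4.1577) cross=-29.396
  mode - wants cross < 0 → take C=(3.2227,-4.1577) (cross=-29.396)
ex = (C−B)/|BC| = (0.9257,-0.3783); ey = (0.3783,0.9257)
P = B + -1.40·ex + 1.22·ey = (-3.1659,-0.2290)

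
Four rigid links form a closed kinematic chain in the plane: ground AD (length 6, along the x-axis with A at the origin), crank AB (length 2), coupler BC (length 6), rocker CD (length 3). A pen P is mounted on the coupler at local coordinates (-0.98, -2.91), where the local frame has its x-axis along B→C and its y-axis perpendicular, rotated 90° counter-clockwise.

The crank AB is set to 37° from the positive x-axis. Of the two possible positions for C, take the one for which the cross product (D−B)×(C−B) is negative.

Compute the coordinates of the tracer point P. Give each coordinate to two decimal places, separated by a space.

A=(0,0), D=(6.00,0)
B = A + 2.00·(cos37°, sin37°) = (1.5973, 1.2036)
|BD| = 4.5643
circle(B,6.00) ∩ circle(D,3.00): a=5.2399, h=2.9229
  candidates: C₊=(7.4225,2.6413) cross=13.341; C₋=(5.8809,-2.9976) cross=-13.341
  mode - wants cross < 0 → take C=(5.8809,-2.9976) (cross=-13.341)
ex = (C−B)/|BC| = (0.7139,-0.7002); ey = (0.7002,0.7139)
P = B + -0.98·ex + -2.91·ey = (-1.1400,-0.1877)

-1.14 -0.19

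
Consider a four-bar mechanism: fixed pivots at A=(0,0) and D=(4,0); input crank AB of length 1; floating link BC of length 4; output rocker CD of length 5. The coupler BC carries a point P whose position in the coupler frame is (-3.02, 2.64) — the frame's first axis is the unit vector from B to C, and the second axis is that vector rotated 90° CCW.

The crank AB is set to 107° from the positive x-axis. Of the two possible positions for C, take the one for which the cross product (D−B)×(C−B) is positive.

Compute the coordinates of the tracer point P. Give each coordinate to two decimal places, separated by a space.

A=(0,0), D=(4.00,0)
B = A + 1.00·(cos107°, sin107°) = (-0.2924, 0.9563)
|BD| = 4.3976
circle(B,4.00) ∩ circle(D,5.00): a=1.1755, h=3.8234
  candidates: C₊=(1.6864,4.4325) cross=16.814; C₋=(0.0236,-3.0312) cross=-16.814
  mode + wants cross > 0 → take C=(1.6864,4.4325) (cross=16.814)
ex = (C−B)/|BC| = (0.4947,0.8691); ey = (-0.8691,0.4947)
P = B + -3.02·ex + 2.64·ey = (-4.0807,-0.3622)

-4.08 -0.36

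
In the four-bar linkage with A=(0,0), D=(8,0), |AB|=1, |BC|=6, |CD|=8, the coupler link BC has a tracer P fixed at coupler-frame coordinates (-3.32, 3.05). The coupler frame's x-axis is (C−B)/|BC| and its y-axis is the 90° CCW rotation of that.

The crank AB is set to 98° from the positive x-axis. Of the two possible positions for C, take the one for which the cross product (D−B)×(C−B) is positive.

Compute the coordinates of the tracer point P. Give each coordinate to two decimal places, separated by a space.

A=(0,0), D=(8.00,0)
B = A + 1.00·(cos98°, sin98°) = (-0.1392, 0.9903)
|BD| = 8.1992
circle(B,6.00) ∩ circle(D,8.00): a=2.3921, h=5.5025
  candidates: C₊=(2.9000,6.1636) cross=45.116; C₋=(1.5709,-4.7609) cross=-45.116
  mode + wants cross > 0 → take C=(2.9000,6.1636) (cross=45.116)
ex = (C−B)/|BC| = (0.5065,0.8622); ey = (-0.8622,0.5065)
P = B + -3.32·ex + 3.05·ey = (-4.4506,-0.3274)

-4.45 -0.33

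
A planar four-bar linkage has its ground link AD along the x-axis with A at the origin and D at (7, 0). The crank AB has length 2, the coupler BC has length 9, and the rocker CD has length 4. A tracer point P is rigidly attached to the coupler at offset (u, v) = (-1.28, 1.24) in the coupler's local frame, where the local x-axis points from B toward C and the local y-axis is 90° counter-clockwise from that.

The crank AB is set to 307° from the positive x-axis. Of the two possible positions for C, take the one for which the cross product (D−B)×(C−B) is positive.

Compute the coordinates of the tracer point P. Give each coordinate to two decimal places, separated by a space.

-0.56 -1.35

A=(0,0), D=(7.00,0)
B = A + 2.00·(cos307°, sin307°) = (1.2036, -1.5973)
|BD| = 6.0124
circle(B,9.00) ∩ circle(D,4.00): a=8.4117, h=3.2005
  candidates: C₊=(8.4628,3.7229) cross=19.243; C₋=(10.1633,-2.4481) cross=-19.243
  mode + wants cross > 0 → take C=(8.4628,3.7229) (cross=19.243)
ex = (C−B)/|BC| = (0.8066,0.5911); ey = (-0.5911,0.8066)
P = B + -1.28·ex + 1.24·ey = (-0.5618,-1.3538)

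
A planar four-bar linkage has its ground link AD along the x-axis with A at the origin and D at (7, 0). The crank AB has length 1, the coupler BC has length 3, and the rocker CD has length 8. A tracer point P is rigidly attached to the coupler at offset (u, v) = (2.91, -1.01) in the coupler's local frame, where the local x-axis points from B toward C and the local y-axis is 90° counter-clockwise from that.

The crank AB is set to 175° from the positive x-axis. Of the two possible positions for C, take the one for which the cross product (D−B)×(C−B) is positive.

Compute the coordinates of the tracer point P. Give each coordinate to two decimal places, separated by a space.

A=(0,0), D=(7.00,0)
B = A + 1.00·(cos175°, sin175°) = (-0.9962, 0.0872)
|BD| = 7.9967
circle(B,3.00) ∩ circle(D,8.00): a=0.5594, h=2.9474
  candidates: C₊=(-0.4047,3.0283) cross=23.569; C₋=(-0.4689,-2.8661) cross=-23.569
  mode + wants cross > 0 → take C=(-0.4047,3.0283) (cross=23.569)
ex = (C−B)/|BC| = (0.1972,0.9804); ey = (-0.9804,0.1972)
P = B + 2.91·ex + -1.01·ey = (0.5677,2.7409)

0.57 2.74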